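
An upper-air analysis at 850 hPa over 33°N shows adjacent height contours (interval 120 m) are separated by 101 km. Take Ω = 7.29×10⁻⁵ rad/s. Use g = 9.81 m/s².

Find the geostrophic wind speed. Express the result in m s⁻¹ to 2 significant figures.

Coriolis parameter at 33°N:
f = 2Ω sin φ = 2 × 7.29×10⁻⁵ × sin 33° = 7.94×10⁻⁵ s⁻¹
Height gradient: |∂Z/∂n| = 120 m / 101000 m = 1.19×10⁻³
On a pressure surface, geostrophic balance gives V_g = (g/f)|∂Z/∂n|:
V_g = 9.81 × 1.19×10⁻³ / 7.94×10⁻⁵ = 147 m/s

150 m s⁻¹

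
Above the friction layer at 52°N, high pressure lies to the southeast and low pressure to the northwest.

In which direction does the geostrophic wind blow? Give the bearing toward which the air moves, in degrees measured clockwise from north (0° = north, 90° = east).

The pressure-gradient force points toward the northwest (bearing 315°).
Geostrophic balance: in the Northern Hemisphere the Coriolis force deflects motion to the right, so the geostrophic wind blows 90° to the right of the pressure-gradient force (low pressure on the left).
Rotating 315° by 90° clockwise gives 045° — the wind blows toward the northeast.

045°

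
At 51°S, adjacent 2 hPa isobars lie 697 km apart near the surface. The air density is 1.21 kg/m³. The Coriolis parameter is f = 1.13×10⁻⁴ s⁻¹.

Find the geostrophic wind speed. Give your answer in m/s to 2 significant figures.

Pressure gradient: |∂P/∂n| = 200 Pa / 697000 m = 2.87×10⁻⁴ Pa/m
Geostrophic balance (pressure-gradient force = Coriolis force):
V_g = (1/(fρ)) |∂P/∂n| = 2.87×10⁻⁴ / (1.13×10⁻⁴ × 1.21) = 2.10 m/s

2.1 m/s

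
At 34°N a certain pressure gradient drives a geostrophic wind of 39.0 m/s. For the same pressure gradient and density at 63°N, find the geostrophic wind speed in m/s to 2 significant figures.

With the same pressure gradient and density, V_g ∝ 1/f ∝ 1/sin φ.
V₂ = V₁ · sin φ₁ / sin φ₂ = 39.0 × sin 34° / sin 63°
V₂ = 39.0 × 0.5592/0.8910 = 24 m/s

24 m/s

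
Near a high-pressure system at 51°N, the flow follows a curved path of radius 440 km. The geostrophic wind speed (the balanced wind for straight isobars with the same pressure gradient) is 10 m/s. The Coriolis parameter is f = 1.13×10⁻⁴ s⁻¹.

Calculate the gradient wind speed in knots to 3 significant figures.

27.0 knots

Around a high, pressure-gradient force acts outward with centrifugal, so Coriolis balances both:
fV = (1/ρ)|∂P/∂n| + V²/R  →  V² − fR·V + fR·V_g = 0
With fR = 1.13×10⁻⁴ × 440×10³ m = 49.7 m/s:
V = [fR − √((fR)² − 4 fR V_g)]/2 = [49.7 − √(49.7² − 4×49.7×10)]/2 = 13.9 m/s
Supergeostrophic (V > V_g = 10 m/s), as expected around a high.
Converting: 13.9 m/s × 1.944 = 27.0 knots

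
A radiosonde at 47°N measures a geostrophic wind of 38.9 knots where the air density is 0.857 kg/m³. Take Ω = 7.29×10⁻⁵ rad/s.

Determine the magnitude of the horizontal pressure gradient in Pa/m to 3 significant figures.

Coriolis parameter at 47°N:
f = 2Ω sin φ = 2 × 7.29×10⁻⁵ × sin 47° = 1.07×10⁻⁴ s⁻¹
Wind speed in SI: 38.9 knots = 20.0 m/s
Geostrophic balance rearranged: |∂P/∂n| = f ρ V_g
|∂P/∂n| = 1.07×10⁻⁴ × 0.857 × 20.0 = 1.83×10⁻³ Pa/m

1.83×10⁻³ Pa/m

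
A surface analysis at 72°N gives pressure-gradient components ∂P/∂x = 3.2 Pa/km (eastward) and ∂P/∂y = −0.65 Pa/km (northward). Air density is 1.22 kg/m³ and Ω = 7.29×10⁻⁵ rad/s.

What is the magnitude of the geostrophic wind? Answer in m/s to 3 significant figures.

Coriolis parameter at 72°N:
f = 2Ω sin φ = 2 × 7.29×10⁻⁵ × sin 72° = 1.39×10⁻⁴ s⁻¹
Component geostrophic relations (x east, y north):
u_g = −(1/(fρ)) ∂P/∂y,  v_g = (1/(fρ)) ∂P/∂x
u_g = −(−0.65×10⁻³)/(1.39×10⁻⁴ × 1.22) = 3.84 m/s;  v_g = (3.2×10⁻³)/(1.39×10⁻⁴ × 1.22) = 18.9 m/s
|V_g| = √(u_g² + v_g²) = 19.3 m/s

19.3 m/s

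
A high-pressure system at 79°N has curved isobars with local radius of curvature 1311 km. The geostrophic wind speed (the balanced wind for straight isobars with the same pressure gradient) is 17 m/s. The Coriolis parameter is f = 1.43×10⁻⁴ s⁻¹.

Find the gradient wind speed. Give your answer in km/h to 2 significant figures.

68 km/h

Around a high, pressure-gradient force acts outward with centrifugal, so Coriolis balances both:
fV = (1/ρ)|∂P/∂n| + V²/R  →  V² − fR·V + fR·V_g = 0
With fR = 1.43×10⁻⁴ × 1311×10³ m = 187 m/s:
V = [fR − √((fR)² − 4 fR V_g)]/2 = [187 − √(187² − 4×187×17)]/2 = 18.9 m/s
Supergeostrophic (V > V_g = 17 m/s), as expected around a high.
Converting: 18.9 m/s × 3.6 = 68 km/h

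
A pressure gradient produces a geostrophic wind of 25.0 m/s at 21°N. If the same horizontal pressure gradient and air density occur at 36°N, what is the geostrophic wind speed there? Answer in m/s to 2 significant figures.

With the same pressure gradient and density, V_g ∝ 1/f ∝ 1/sin φ.
V₂ = V₁ · sin φ₁ / sin φ₂ = 25.0 × sin 21° / sin 36°
V₂ = 25.0 × 0.3584/0.5878 = 15 m/s

15 m/s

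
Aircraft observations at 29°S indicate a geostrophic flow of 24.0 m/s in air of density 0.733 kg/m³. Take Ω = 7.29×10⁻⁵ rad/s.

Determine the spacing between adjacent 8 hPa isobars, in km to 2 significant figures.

640 km

Coriolis parameter at 29°S:
f = 2Ω sin φ = 2 × 7.29×10⁻⁵ × sin 29° = 7.07×10⁻⁵ s⁻¹
Geostrophic balance rearranged: |∂P/∂n| = f ρ V_g
|∂P/∂n| = 7.07×10⁻⁵ × 0.733 × 24.0 = 1.24×10⁻³ Pa/m
Isobar spacing: Δn = ΔP/|∂P/∂n| = 800 Pa / 1.24×10⁻³ Pa/m = 643348 m ≈ 640 km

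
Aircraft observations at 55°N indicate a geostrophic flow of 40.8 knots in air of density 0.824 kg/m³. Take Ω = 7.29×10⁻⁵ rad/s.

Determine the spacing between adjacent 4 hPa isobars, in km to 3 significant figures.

Coriolis parameter at 55°N:
f = 2Ω sin φ = 2 × 7.29×10⁻⁵ × sin 55° = 1.19×10⁻⁴ s⁻¹
Wind speed in SI: 40.8 knots = 21.0 m/s
Geostrophic balance rearranged: |∂P/∂n| = f ρ V_g
|∂P/∂n| = 1.19×10⁻⁴ × 0.824 × 21.0 = 2.07×10⁻³ Pa/m
Isobar spacing: Δn = ΔP/|∂P/∂n| = 400 Pa / 2.07×10⁻³ Pa/m = 193648 m ≈ 194 km

194 km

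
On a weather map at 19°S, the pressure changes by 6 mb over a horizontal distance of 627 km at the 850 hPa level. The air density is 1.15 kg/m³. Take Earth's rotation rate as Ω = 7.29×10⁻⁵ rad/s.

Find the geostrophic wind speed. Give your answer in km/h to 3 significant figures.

Coriolis parameter at 19°S:
f = 2Ω sin φ = 2 × 7.29×10⁻⁵ × sin 19° = 4.75×10⁻⁵ s⁻¹
Pressure gradient: |∂P/∂n| = 600 Pa / 627000 m = 9.57×10⁻⁴ Pa/m
Geostrophic balance (pressure-gradient force = Coriolis force):
V_g = (1/(fρ)) |∂P/∂n| = 9.57×10⁻⁴ / (4.75×10⁻⁵ × 1.15) = 17.5 m/s
Converting: 17.5 m/s × 3.6 = 63.1 km/h

63.1 km/h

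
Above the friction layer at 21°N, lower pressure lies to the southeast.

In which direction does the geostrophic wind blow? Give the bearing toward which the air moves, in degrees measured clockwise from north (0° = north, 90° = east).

The pressure-gradient force points toward the southeast (bearing 135°).
Geostrophic balance: in the Northern Hemisphere the Coriolis force deflects motion to the right, so the geostrophic wind blows 90° to the right of the pressure-gradient force (low pressure on the left).
Rotating 135° by 90° clockwise gives 225° — the wind blows toward the southwest.

225°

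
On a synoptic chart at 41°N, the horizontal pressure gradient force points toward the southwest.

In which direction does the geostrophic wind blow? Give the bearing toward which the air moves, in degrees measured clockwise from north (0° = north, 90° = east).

The pressure-gradient force points toward the southwest (bearing 225°).
Geostrophic balance: in the Northern Hemisphere the Coriolis force deflects motion to the right, so the geostrophic wind blows 90° to the right of the pressure-gradient force (low pressure on the left).
Rotating 225° by 90° clockwise gives 315° — the wind blows toward the northwest.

315°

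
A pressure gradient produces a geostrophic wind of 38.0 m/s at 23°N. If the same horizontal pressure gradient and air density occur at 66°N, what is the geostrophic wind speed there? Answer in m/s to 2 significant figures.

16 m/s

With the same pressure gradient and density, V_g ∝ 1/f ∝ 1/sin φ.
V₂ = V₁ · sin φ₁ / sin φ₂ = 38.0 × sin 23° / sin 66°
V₂ = 38.0 × 0.3907/0.9135 = 16 m/s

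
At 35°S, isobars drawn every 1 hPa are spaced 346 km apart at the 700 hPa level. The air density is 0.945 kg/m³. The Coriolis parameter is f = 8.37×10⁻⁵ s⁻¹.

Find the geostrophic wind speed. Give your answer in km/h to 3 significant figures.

13.2 km/h

Pressure gradient: |∂P/∂n| = 100 Pa / 346000 m = 2.89×10⁻⁴ Pa/m
Geostrophic balance (pressure-gradient force = Coriolis force):
V_g = (1/(fρ)) |∂P/∂n| = 2.89×10⁻⁴ / (8.37×10⁻⁵ × 0.945) = 3.65 m/s
Converting: 3.65 m/s × 3.6 = 13.2 km/h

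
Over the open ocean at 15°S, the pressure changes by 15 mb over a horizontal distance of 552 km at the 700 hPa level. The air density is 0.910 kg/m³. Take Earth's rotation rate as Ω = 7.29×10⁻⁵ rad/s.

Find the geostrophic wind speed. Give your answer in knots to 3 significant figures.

154 knots

Coriolis parameter at 15°S:
f = 2Ω sin φ = 2 × 7.29×10⁻⁵ × sin 15° = 3.77×10⁻⁵ s⁻¹
Pressure gradient: |∂P/∂n| = 1500 Pa / 552000 m = 2.72×10⁻³ Pa/m
Geostrophic balance (pressure-gradient force = Coriolis force):
V_g = (1/(fρ)) |∂P/∂n| = 2.72×10⁻³ / (3.77×10⁻⁵ × 0.910) = 79.1 m/s
Converting: 79.1 m/s × 1.944 = 154 knots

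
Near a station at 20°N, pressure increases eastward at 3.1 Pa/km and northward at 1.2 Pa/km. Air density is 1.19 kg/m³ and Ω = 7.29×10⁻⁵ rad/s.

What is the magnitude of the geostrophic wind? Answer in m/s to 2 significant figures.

Coriolis parameter at 20°N:
f = 2Ω sin φ = 2 × 7.29×10⁻⁵ × sin 20° = 4.99×10⁻⁵ s⁻¹
Component geostrophic relations (x east, y north):
u_g = −(1/(fρ)) ∂P/∂y,  v_g = (1/(fρ)) ∂P/∂x
u_g = −(1.2×10⁻³)/(4.99×10⁻⁵ × 1.19) = −20.2 m/s;  v_g = (3.1×10⁻³)/(4.99×10⁻⁵ × 1.19) = 52.2 m/s
|V_g| = √(u_g² + v_g²) = 56.0 m/s

56 m/s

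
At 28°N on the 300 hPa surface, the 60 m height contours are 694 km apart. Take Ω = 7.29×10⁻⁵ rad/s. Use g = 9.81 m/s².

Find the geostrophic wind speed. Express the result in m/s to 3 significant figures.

Coriolis parameter at 28°N:
f = 2Ω sin φ = 2 × 7.29×10⁻⁵ × sin 28° = 6.84×10⁻⁵ s⁻¹
Height gradient: |∂Z/∂n| = 60 m / 694000 m = 8.65×10⁻⁵
On a pressure surface, geostrophic balance gives V_g = (g/f)|∂Z/∂n|:
V_g = 9.81 × 8.65×10⁻⁵ / 6.84×10⁻⁵ = 12.4 m/s

12.4 m/s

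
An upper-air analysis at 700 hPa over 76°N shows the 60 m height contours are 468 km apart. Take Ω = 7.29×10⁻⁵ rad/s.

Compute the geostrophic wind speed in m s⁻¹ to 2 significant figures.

8.9 m s⁻¹

Coriolis parameter at 76°N:
f = 2Ω sin φ = 2 × 7.29×10⁻⁵ × sin 76° = 1.41×10⁻⁴ s⁻¹
Height gradient: |∂Z/∂n| = 60 m / 468000 m = 1.28×10⁻⁴
On a pressure surface, geostrophic balance gives V_g = (g/f)|∂Z/∂n|:
V_g = 9.81 × 1.28×10⁻⁴ / 1.41×10⁻⁴ = 8.89 m/s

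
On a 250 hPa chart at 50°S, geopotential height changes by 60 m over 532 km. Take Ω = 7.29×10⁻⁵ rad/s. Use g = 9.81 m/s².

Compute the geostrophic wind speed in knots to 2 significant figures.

Coriolis parameter at 50°S:
f = 2Ω sin φ = 2 × 7.29×10⁻⁵ × sin 50° = 1.12×10⁻⁴ s⁻¹
Height gradient: |∂Z/∂n| = 60 m / 532000 m = 1.13×10⁻⁴
On a pressure surface, geostrophic balance gives V_g = (g/f)|∂Z/∂n|:
V_g = 9.81 × 1.13×10⁻⁴ / 1.12×10⁻⁴ = 9.91 m/s
Converting: 9.91 m/s × 1.944 = 19 knots

19 knots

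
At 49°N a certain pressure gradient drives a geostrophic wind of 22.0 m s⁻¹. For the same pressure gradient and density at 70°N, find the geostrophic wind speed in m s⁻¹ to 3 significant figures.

With the same pressure gradient and density, V_g ∝ 1/f ∝ 1/sin φ.
V₂ = V₁ · sin φ₁ / sin φ₂ = 22.0 × sin 49° / sin 70°
V₂ = 22.0 × 0.7547/0.9397 = 17.7 m s⁻¹

17.7 m s⁻¹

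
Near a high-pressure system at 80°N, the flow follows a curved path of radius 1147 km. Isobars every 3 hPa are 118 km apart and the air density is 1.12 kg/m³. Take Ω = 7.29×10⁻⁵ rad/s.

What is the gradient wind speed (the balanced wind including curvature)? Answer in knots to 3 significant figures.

34.4 knots

Coriolis parameter at 80°N:
f = 2Ω sin φ = 2 × 7.29×10⁻⁵ × sin 80° = 1.44×10⁻⁴ s⁻¹
Pressure gradient: |∂P/∂n| = 300 Pa / 118000 m = 2.54×10⁻³ Pa/m
Geostrophic speed: V_g = |∂P/∂n|/(fρ) = 2.54×10⁻³/(1.44×10⁻⁴ × 1.12) = 15.8 m/s
Around a high, pressure-gradient force acts outward with centrifugal, so Coriolis balances both:
fV = (1/ρ)|∂P/∂n| + V²/R  →  V² − fR·V + fR·V_g = 0
With fR = 1.44×10⁻⁴ × 1147×10³ m = 165 m/s:
V = [fR − √((fR)² − 4 fR V_g)]/2 = [165 − √(165² − 4×165×15.8)]/2 = 17.7 m/s
Supergeostrophic (V > V_g = 15.8 m/s), as expected around a high.
Converting: 17.7 m/s × 1.944 = 34.4 knots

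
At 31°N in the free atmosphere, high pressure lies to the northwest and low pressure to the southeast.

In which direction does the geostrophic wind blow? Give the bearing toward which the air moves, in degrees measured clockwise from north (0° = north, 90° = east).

The pressure-gradient force points toward the southeast (bearing 135°).
Geostrophic balance: in the Northern Hemisphere the Coriolis force deflects motion to the right, so the geostrophic wind blows 90° to the right of the pressure-gradient force (low pressure on the left).
Rotating 135° by 90° clockwise gives 225° — the wind blows toward the southwest.

225°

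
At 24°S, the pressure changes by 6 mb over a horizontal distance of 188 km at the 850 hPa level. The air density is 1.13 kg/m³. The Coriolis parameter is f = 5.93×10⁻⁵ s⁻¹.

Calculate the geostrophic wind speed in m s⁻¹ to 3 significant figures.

Pressure gradient: |∂P/∂n| = 600 Pa / 188000 m = 3.19×10⁻³ Pa/m
Geostrophic balance (pressure-gradient force = Coriolis force):
V_g = (1/(fρ)) |∂P/∂n| = 3.19×10⁻³ / (5.93×10⁻⁵ × 1.13) = 47.6 m/s

47.6 m s⁻¹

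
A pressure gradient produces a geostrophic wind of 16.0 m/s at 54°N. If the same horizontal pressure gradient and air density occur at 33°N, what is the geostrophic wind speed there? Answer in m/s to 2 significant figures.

With the same pressure gradient and density, V_g ∝ 1/f ∝ 1/sin φ.
V₂ = V₁ · sin φ₁ / sin φ₂ = 16.0 × sin 54° / sin 33°
V₂ = 16.0 × 0.8090/0.5446 = 24 m/s

24 m/s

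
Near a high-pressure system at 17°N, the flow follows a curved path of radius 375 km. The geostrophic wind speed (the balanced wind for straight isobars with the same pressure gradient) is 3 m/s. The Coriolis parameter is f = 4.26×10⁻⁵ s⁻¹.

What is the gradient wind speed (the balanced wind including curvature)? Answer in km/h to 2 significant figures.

Around a high, pressure-gradient force acts outward with centrifugal, so Coriolis balances both:
fV = (1/ρ)|∂P/∂n| + V²/R  →  V² − fR·V + fR·V_g = 0
With fR = 4.26×10⁻⁵ × 375×10³ m = 16.0 m/s:
V = [fR − √((fR)² − 4 fR V_g)]/2 = [16.0 − √(16.0² − 4×16.0×3)]/2 = 4 m/s
Supergeostrophic (V > V_g = 3 m/s), as expected around a high.
Converting: 4 m/s × 3.6 = 14 km/h

14 km/h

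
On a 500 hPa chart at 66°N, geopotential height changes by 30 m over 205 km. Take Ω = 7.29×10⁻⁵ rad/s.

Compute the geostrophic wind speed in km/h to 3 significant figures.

Coriolis parameter at 66°N:
f = 2Ω sin φ = 2 × 7.29×10⁻⁵ × sin 66° = 1.33×10⁻⁴ s⁻¹
Height gradient: |∂Z/∂n| = 30 m / 205000 m = 1.46×10⁻⁴
On a pressure surface, geostrophic balance gives V_g = (g/f)|∂Z/∂n|:
V_g = 9.81 × 1.46×10⁻⁴ / 1.33×10⁻⁴ = 10.8 m/s
Converting: 10.8 m/s × 3.6 = 38.8 km/h

38.8 km/h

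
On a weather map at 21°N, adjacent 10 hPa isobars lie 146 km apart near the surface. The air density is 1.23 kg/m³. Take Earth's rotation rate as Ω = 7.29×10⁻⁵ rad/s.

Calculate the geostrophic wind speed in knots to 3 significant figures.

207 knots

Coriolis parameter at 21°N:
f = 2Ω sin φ = 2 × 7.29×10⁻⁵ × sin 21° = 5.23×10⁻⁵ s⁻¹
Pressure gradient: |∂P/∂n| = 1000 Pa / 146000 m = 6.85×10⁻³ Pa/m
Geostrophic balance (pressure-gradient force = Coriolis force):
V_g = (1/(fρ)) |∂P/∂n| = 6.85×10⁻³ / (5.23×10⁻⁵ × 1.23) = 107 m/s
Converting: 107 m/s × 1.944 = 207 knots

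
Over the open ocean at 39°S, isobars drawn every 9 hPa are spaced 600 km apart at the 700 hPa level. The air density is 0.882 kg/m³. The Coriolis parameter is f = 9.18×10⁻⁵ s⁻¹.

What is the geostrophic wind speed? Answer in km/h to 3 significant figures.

Pressure gradient: |∂P/∂n| = 900 Pa / 600000 m = 1.50×10⁻³ Pa/m
Geostrophic balance (pressure-gradient force = Coriolis force):
V_g = (1/(fρ)) |∂P/∂n| = 1.50×10⁻³ / (9.18×10⁻⁵ × 0.882) = 18.5 m/s
Converting: 18.5 m/s × 3.6 = 66.7 km/h

66.7 km/h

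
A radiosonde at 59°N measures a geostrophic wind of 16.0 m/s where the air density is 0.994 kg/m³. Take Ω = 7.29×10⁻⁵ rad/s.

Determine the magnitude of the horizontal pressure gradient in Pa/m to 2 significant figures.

2.0×10⁻³ Pa/m

Coriolis parameter at 59°N:
f = 2Ω sin φ = 2 × 7.29×10⁻⁵ × sin 59° = 1.25×10⁻⁴ s⁻¹
Geostrophic balance rearranged: |∂P/∂n| = f ρ V_g
|∂P/∂n| = 1.25×10⁻⁴ × 0.994 × 16.0 = 1.99×10⁻³ Pa/m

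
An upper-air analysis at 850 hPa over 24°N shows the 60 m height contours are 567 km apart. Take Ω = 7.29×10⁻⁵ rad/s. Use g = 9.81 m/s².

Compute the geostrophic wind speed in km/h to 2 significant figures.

Coriolis parameter at 24°N:
f = 2Ω sin φ = 2 × 7.29×10⁻⁵ × sin 24° = 5.93×10⁻⁵ s⁻¹
Height gradient: |∂Z/∂n| = 60 m / 567000 m = 1.06×10⁻⁴
On a pressure surface, geostrophic balance gives V_g = (g/f)|∂Z/∂n|:
V_g = 9.81 × 1.06×10⁻⁴ / 5.93×10⁻⁵ = 17.5 m/s
Converting: 17.5 m/s × 3.6 = 63 km/h

63 km/h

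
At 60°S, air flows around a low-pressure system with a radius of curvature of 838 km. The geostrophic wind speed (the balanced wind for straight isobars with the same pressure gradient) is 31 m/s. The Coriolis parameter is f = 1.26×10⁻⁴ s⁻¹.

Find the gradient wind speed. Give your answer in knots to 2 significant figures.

49 knots

Around a low, centrifugal force acts outward with Coriolis, so pressure-gradient force balances both:
(1/ρ)|∂P/∂n| = fV + V²/R  →  V² + fR·V − fR·V_g = 0
With fR = 1.26×10⁻⁴ × 838×10³ m = 106 m/s:
V = [−fR + √((fR)² + 4 fR V_g)]/2 = [−106 + √(106² + 4×106×31)]/2 = 25.1 m/s
Subgeostrophic (V < V_g = 31 m/s), as expected around a low.
Converting: 25.1 m/s × 1.944 = 49 knots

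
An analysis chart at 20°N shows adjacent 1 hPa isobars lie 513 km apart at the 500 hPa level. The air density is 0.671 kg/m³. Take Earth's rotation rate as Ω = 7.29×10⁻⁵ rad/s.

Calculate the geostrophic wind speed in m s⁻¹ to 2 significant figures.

5.8 m s⁻¹

Coriolis parameter at 20°N:
f = 2Ω sin φ = 2 × 7.29×10⁻⁵ × sin 20° = 4.99×10⁻⁵ s⁻¹
Pressure gradient: |∂P/∂n| = 100 Pa / 513000 m = 1.95×10⁻⁴ Pa/m
Geostrophic balance (pressure-gradient force = Coriolis force):
V_g = (1/(fρ)) |∂P/∂n| = 1.95×10⁻⁴ / (4.99×10⁻⁵ × 0.671) = 5.83 m/s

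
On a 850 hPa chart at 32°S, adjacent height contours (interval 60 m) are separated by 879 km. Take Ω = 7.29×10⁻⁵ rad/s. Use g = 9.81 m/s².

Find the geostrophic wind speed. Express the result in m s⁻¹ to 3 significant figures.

Coriolis parameter at 32°S:
f = 2Ω sin φ = 2 × 7.29×10⁻⁵ × sin 32° = 7.73×10⁻⁵ s⁻¹
Height gradient: |∂Z/∂n| = 60 m / 879000 m = 6.83×10⁻⁵
On a pressure surface, geostrophic balance gives V_g = (g/f)|∂Z/∂n|:
V_g = 9.81 × 6.83×10⁻⁵ / 7.73×10⁻⁵ = 8.67 m/s

8.67 m s⁻¹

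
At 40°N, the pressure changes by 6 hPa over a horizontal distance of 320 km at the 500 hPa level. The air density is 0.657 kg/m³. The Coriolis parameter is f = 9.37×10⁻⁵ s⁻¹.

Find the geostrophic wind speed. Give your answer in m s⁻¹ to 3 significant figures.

Pressure gradient: |∂P/∂n| = 600 Pa / 320000 m = 1.88×10⁻³ Pa/m
Geostrophic balance (pressure-gradient force = Coriolis force):
V_g = (1/(fρ)) |∂P/∂n| = 1.88×10⁻³ / (9.37×10⁻⁵ × 0.657) = 30.5 m/s

30.5 m s⁻¹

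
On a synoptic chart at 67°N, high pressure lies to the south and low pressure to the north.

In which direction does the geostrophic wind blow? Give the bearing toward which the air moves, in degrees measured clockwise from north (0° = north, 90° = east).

090°

The pressure-gradient force points toward the north (bearing 000°).
Geostrophic balance: in the Northern Hemisphere the Coriolis force deflects motion to the right, so the geostrophic wind blows 90° to the right of the pressure-gradient force (low pressure on the left).
Rotating 000° by 90° clockwise gives 090° — the wind blows toward the east.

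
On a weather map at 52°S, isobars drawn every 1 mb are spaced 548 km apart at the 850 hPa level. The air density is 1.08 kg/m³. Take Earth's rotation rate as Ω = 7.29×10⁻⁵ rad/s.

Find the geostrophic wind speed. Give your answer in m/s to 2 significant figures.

Coriolis parameter at 52°S:
f = 2Ω sin φ = 2 × 7.29×10⁻⁵ × sin 52° = 1.15×10⁻⁴ s⁻¹
Pressure gradient: |∂P/∂n| = 100 Pa / 548000 m = 1.82×10⁻⁴ Pa/m
Geostrophic balance (pressure-gradient force = Coriolis force):
V_g = (1/(fρ)) |∂P/∂n| = 1.82×10⁻⁴ / (1.15×10⁻⁴ × 1.08) = 1.47 m/s

1.5 m/s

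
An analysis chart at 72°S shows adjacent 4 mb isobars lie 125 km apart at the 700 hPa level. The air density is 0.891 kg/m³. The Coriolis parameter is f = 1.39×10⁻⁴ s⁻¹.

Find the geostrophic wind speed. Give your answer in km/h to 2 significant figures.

Pressure gradient: |∂P/∂n| = 400 Pa / 125000 m = 3.20×10⁻³ Pa/m
Geostrophic balance (pressure-gradient force = Coriolis force):
V_g = (1/(fρ)) |∂P/∂n| = 3.20×10⁻³ / (1.39×10⁻⁴ × 0.891) = 25.8 m/s
Converting: 25.8 m/s × 3.6 = 93 km/h

93 km/h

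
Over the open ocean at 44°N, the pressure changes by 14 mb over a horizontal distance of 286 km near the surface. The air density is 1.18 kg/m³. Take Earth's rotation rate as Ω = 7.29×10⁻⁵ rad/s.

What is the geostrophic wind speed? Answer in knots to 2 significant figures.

Coriolis parameter at 44°N:
f = 2Ω sin φ = 2 × 7.29×10⁻⁵ × sin 44° = 1.01×10⁻⁴ s⁻¹
Pressure gradient: |∂P/∂n| = 1400 Pa / 286000 m = 4.90×10⁻³ Pa/m
Geostrophic balance (pressure-gradient force = Coriolis force):
V_g = (1/(fρ)) |∂P/∂n| = 4.90×10⁻³ / (1.01×10⁻⁴ × 1.18) = 41.0 m/s
Converting: 41.0 m/s × 1.944 = 80 knots

80 knots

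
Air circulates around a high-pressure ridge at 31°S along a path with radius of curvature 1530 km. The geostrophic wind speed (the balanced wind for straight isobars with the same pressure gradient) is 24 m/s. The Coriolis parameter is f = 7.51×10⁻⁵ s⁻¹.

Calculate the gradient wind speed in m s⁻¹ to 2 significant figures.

34 m s⁻¹

Around a high, pressure-gradient force acts outward with centrifugal, so Coriolis balances both:
fV = (1/ρ)|∂P/∂n| + V²/R  →  V² − fR·V + fR·V_g = 0
With fR = 7.51×10⁻⁵ × 1530×10³ m = 115 m/s:
V = [fR − √((fR)² − 4 fR V_g)]/2 = [115 − √(115² − 4×115×24)]/2 = 34.1 m/s
Supergeostrophic (V > V_g = 24 m/s), as expected around a high.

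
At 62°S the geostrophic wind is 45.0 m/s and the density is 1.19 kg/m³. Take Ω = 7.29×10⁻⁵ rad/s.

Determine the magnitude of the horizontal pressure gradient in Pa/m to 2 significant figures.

Coriolis parameter at 62°S:
f = 2Ω sin φ = 2 × 7.29×10⁻⁵ × sin 62° = 1.29×10⁻⁴ s⁻¹
Geostrophic balance rearranged: |∂P/∂n| = f ρ V_g
|∂P/∂n| = 1.29×10⁻⁴ × 1.19 × 45.0 = 6.89×10⁻³ Pa/m

6.9×10⁻³ Pa/m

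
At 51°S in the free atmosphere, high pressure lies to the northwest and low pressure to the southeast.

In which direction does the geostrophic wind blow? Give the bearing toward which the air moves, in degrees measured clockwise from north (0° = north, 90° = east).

The pressure-gradient force points toward the southeast (bearing 135°).
Geostrophic balance: in the Southern Hemisphere the Coriolis force deflects motion to the left, so the geostrophic wind blows 90° to the left of the pressure-gradient force (low pressure on the right).
Rotating 135° by 90° counterclockwise gives 045° — the wind blows toward the northeast.

045°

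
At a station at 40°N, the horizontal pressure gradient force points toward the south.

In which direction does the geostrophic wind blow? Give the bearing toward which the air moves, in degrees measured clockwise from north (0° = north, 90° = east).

270°

The pressure-gradient force points toward the south (bearing 180°).
Geostrophic balance: in the Northern Hemisphere the Coriolis force deflects motion to the right, so the geostrophic wind blows 90° to the right of the pressure-gradient force (low pressure on the left).
Rotating 180° by 90° clockwise gives 270° — the wind blows toward the west.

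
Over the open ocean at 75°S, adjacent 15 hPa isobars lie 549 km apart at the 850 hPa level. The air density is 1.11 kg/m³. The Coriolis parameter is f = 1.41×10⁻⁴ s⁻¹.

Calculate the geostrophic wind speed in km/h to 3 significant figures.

62.8 km/h

Pressure gradient: |∂P/∂n| = 1500 Pa / 549000 m = 2.73×10⁻³ Pa/m
Geostrophic balance (pressure-gradient force = Coriolis force):
V_g = (1/(fρ)) |∂P/∂n| = 2.73×10⁻³ / (1.41×10⁻⁴ × 1.11) = 17.5 m/s
Converting: 17.5 m/s × 3.6 = 62.8 km/h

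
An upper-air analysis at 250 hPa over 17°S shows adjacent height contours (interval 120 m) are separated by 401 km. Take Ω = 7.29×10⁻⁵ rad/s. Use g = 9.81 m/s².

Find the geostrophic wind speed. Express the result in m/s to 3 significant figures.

Coriolis parameter at 17°S:
f = 2Ω sin φ = 2 × 7.29×10⁻⁵ × sin 17° = 4.26×10⁻⁵ s⁻¹
Height gradient: |∂Z/∂n| = 120 m / 401000 m = 2.99×10⁻⁴
On a pressure surface, geostrophic balance gives V_g = (g/f)|∂Z/∂n|:
V_g = 9.81 × 2.99×10⁻⁴ / 4.26×10⁻⁵ = 68.9 m/s

68.9 m/s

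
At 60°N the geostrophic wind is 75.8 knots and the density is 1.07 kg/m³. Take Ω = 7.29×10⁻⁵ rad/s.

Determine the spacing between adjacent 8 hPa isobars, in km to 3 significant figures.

Coriolis parameter at 60°N:
f = 2Ω sin φ = 2 × 7.29×10⁻⁵ × sin 60° = 1.26×10⁻⁴ s⁻¹
Wind speed in SI: 75.8 knots = 39.0 m/s
Geostrophic balance rearranged: |∂P/∂n| = f ρ V_g
|∂P/∂n| = 1.26×10⁻⁴ × 1.07 × 39.0 = 5.27×10⁻³ Pa/m
Isobar spacing: Δn = ΔP/|∂P/∂n| = 800 Pa / 5.27×10⁻³ Pa/m = 151849 m ≈ 152 km

152 km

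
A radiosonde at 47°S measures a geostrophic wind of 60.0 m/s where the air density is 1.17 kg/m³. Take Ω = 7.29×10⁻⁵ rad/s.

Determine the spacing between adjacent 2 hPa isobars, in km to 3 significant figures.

26.7 km

Coriolis parameter at 47°S:
f = 2Ω sin φ = 2 × 7.29×10⁻⁵ × sin 47° = 1.07×10⁻⁴ s⁻¹
Geostrophic balance rearranged: |∂P/∂n| = f ρ V_g
|∂P/∂n| = 1.07×10⁻⁴ × 1.17 × 60.0 = 7.49×10⁻³ Pa/m
Isobar spacing: Δn = ΔP/|∂P/∂n| = 200 Pa / 7.49×10⁻³ Pa/m = 26718 m ≈ 26.7 km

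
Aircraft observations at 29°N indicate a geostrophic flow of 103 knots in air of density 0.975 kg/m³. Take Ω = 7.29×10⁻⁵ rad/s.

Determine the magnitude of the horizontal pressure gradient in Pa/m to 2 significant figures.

3.7×10⁻³ Pa/m

Coriolis parameter at 29°N:
f = 2Ω sin φ = 2 × 7.29×10⁻⁵ × sin 29° = 7.07×10⁻⁵ s⁻¹
Wind speed in SI: 103 knots = 53.0 m/s
Geostrophic balance rearranged: |∂P/∂n| = f ρ V_g
|∂P/∂n| = 7.07×10⁻⁵ × 0.975 × 53.0 = 3.65×10⁻³ Pa/m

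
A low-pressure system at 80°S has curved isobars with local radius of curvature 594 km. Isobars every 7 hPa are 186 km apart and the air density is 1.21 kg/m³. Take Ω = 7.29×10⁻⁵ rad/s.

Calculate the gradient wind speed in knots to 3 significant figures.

Coriolis parameter at 80°S:
f = 2Ω sin φ = 2 × 7.29×10⁻⁵ × sin 80° = 1.44×10⁻⁴ s⁻¹
Pressure gradient: |∂P/∂n| = 700 Pa / 186000 m = 3.76×10⁻³ Pa/m
Geostrophic speed: V_g = |∂P/∂n|/(fρ) = 3.76×10⁻³/(1.44×10⁻⁴ × 1.21) = 21.7 m/s
Around a low, centrifugal force acts outward with Coriolis, so pressure-gradient force balances both:
(1/ρ)|∂P/∂n| = fV + V²/R  →  V² + fR·V − fR·V_g = 0
With fR = 1.44×10⁻⁴ × 594×10³ m = 85.3 m/s:
V = [−fR + √((fR)² + 4 fR V_g)]/2 = [−85.3 + √(85.3² + 4×85.3×21.7)]/2 = 17.9 m/s
Subgeostrophic (V < V_g = 21.7 m/s), as expected around a low.
Converting: 17.9 m/s × 1.944 = 34.8 knots

34.8 knots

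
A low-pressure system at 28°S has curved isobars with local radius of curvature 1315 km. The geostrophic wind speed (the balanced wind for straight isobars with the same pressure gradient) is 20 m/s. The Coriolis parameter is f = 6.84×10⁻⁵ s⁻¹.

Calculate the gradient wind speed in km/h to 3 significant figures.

60.6 km/h

Around a low, centrifugal force acts outward with Coriolis, so pressure-gradient force balances both:
(1/ρ)|∂P/∂n| = fV + V²/R  →  V² + fR·V − fR·V_g = 0
With fR = 6.84×10⁻⁵ × 1315×10³ m = 89.9 m/s:
V = [−fR + √((fR)² + 4 fR V_g)]/2 = [−89.9 + √(89.9² + 4×89.9×20)]/2 = 16.8 m/s
Subgeostrophic (V < V_g = 20 m/s), as expected around a low.
Converting: 16.8 m/s × 3.6 = 60.6 km/h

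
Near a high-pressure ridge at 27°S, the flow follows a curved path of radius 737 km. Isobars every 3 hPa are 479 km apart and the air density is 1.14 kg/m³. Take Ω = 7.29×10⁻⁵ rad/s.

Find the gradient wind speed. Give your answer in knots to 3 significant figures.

Coriolis parameter at 27°S:
f = 2Ω sin φ = 2 × 7.29×10⁻⁵ × sin 27° = 6.62×10⁻⁵ s⁻¹
Pressure gradient: |∂P/∂n| = 300 Pa / 479000 m = 6.26×10⁻⁴ Pa/m
Geostrophic speed: V_g = |∂P/∂n|/(fρ) = 6.26×10⁻⁴/(6.62×10⁻⁵ × 1.14) = 8.30 m/s
Around a high, pressure-gradient force acts outward with centrifugal, so Coriolis balances both:
fV = (1/ρ)|∂P/∂n| + V²/R  →  V² − fR·V + fR·V_g = 0
With fR = 6.62×10⁻⁵ × 737×10³ m = 48.8 m/s:
V = [fR − √((fR)² − 4 fR V_g)]/2 = [48.8 − √(48.8² − 4×48.8×8.3)]/2 = 10.6 m/s
Supergeostrophic (V > V_g = 8.3 m/s), as expected around a high.
Converting: 10.6 m/s × 1.944 = 20.6 knots

20.6 knots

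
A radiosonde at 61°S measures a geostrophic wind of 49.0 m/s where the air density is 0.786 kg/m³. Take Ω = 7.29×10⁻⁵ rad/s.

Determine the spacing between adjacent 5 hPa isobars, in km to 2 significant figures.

Coriolis parameter at 61°S:
f = 2Ω sin φ = 2 × 7.29×10⁻⁵ × sin 61° = 1.28×10⁻⁴ s⁻¹
Geostrophic balance rearranged: |∂P/∂n| = f ρ V_g
|∂P/∂n| = 1.28×10⁻⁴ × 0.786 × 49.0 = 4.91×10⁻³ Pa/m
Isobar spacing: Δn = ΔP/|∂P/∂n| = 500 Pa / 4.91×10⁻³ Pa/m = 101806 m ≈ 100 km

100 km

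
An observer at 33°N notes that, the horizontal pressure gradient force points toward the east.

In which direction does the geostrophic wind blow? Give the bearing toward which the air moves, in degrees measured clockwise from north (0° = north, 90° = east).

The pressure-gradient force points toward the east (bearing 090°).
Geostrophic balance: in the Northern Hemisphere the Coriolis force deflects motion to the right, so the geostrophic wind blows 90° to the right of the pressure-gradient force (low pressure on the left).
Rotating 090° by 90° clockwise gives 180° — the wind blows toward the south.

180°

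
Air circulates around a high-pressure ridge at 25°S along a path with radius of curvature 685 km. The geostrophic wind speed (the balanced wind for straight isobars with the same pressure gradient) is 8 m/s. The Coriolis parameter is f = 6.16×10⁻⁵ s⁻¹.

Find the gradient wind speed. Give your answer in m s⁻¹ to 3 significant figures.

10.7 m s⁻¹

Around a high, pressure-gradient force acts outward with centrifugal, so Coriolis balances both:
fV = (1/ρ)|∂P/∂n| + V²/R  →  V² − fR·V + fR·V_g = 0
With fR = 6.16×10⁻⁵ × 685×10³ m = 42.2 m/s:
V = [fR − √((fR)² − 4 fR V_g)]/2 = [42.2 − √(42.2² − 4×42.2×8)]/2 = 10.7 m/s
Supergeostrophic (V > V_g = 8 m/s), as expected around a high.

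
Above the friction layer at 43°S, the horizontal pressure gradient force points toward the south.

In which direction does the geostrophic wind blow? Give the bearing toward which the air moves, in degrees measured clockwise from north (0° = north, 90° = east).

090°

The pressure-gradient force points toward the south (bearing 180°).
Geostrophic balance: in the Southern Hemisphere the Coriolis force deflects motion to the left, so the geostrophic wind blows 90° to the left of the pressure-gradient force (low pressure on the right).
Rotating 180° by 90° counterclockwise gives 090° — the wind blows toward the east.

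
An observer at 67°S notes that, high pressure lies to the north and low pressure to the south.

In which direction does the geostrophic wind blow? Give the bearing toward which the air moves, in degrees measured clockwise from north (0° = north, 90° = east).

090°

The pressure-gradient force points toward the south (bearing 180°).
Geostrophic balance: in the Southern Hemisphere the Coriolis force deflects motion to the left, so the geostrophic wind blows 90° to the left of the pressure-gradient force (low pressure on the right).
Rotating 180° by 90° counterclockwise gives 090° — the wind blows toward the east.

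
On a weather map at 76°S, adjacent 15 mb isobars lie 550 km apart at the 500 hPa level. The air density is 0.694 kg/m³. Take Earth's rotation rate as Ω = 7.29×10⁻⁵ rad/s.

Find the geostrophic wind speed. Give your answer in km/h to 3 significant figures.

100 km/h

Coriolis parameter at 76°S:
f = 2Ω sin φ = 2 × 7.29×10⁻⁵ × sin 76° = 1.41×10⁻⁴ s⁻¹
Pressure gradient: |∂P/∂n| = 1500 Pa / 550000 m = 2.73×10⁻³ Pa/m
Geostrophic balance (pressure-gradient force = Coriolis force):
V_g = (1/(fρ)) |∂P/∂n| = 2.73×10⁻³ / (1.41×10⁻⁴ × 0.694) = 27.8 m/s
Converting: 27.8 m/s × 3.6 = 100 km/h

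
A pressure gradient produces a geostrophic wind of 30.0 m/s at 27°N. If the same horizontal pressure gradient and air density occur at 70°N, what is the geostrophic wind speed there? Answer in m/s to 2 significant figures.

With the same pressure gradient and density, V_g ∝ 1/f ∝ 1/sin φ.
V₂ = V₁ · sin φ₁ / sin φ₂ = 30.0 × sin 27° / sin 70°
V₂ = 30.0 × 0.4540/0.9397 = 14 m/s

14 m/s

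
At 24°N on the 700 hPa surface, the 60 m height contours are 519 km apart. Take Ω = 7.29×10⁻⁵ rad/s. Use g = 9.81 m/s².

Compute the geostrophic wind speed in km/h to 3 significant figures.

68.8 km/h

Coriolis parameter at 24°N:
f = 2Ω sin φ = 2 × 7.29×10⁻⁵ × sin 24° = 5.93×10⁻⁵ s⁻¹
Height gradient: |∂Z/∂n| = 60 m / 519000 m = 1.16×10⁻⁴
On a pressure surface, geostrophic balance gives V_g = (g/f)|∂Z/∂n|:
V_g = 9.81 × 1.16×10⁻⁴ / 5.93×10⁻⁵ = 19.1 m/s
Converting: 19.1 m/s × 3.6 = 68.8 km/h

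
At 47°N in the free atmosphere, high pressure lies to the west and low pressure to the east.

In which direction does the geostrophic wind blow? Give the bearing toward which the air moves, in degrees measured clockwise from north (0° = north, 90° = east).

180°

The pressure-gradient force points toward the east (bearing 090°).
Geostrophic balance: in the Northern Hemisphere the Coriolis force deflects motion to the right, so the geostrophic wind blows 90° to the right of the pressure-gradient force (low pressure on the left).
Rotating 090° by 90° clockwise gives 180° — the wind blows toward the south.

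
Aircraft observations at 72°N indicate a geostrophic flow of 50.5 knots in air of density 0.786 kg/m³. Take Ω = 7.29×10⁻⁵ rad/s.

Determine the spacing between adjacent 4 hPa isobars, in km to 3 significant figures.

Coriolis parameter at 72°N:
f = 2Ω sin φ = 2 × 7.29×10⁻⁵ × sin 72° = 1.39×10⁻⁴ s⁻¹
Wind speed in SI: 50.5 knots = 26.0 m/s
Geostrophic balance rearranged: |∂P/∂n| = f ρ V_g
|∂P/∂n| = 1.39×10⁻⁴ × 0.786 × 26.0 = 2.83×10⁻³ Pa/m
Isobar spacing: Δn = ΔP/|∂P/∂n| = 400 Pa / 2.83×10⁻³ Pa/m = 141268 m ≈ 141 km

141 km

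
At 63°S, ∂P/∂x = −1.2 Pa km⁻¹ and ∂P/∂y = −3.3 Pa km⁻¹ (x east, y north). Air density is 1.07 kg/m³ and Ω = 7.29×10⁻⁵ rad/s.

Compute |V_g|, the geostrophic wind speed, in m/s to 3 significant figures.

25.3 m/s

Coriolis parameter at 63°S:
f = 2Ω sin φ = 2 × 7.29×10⁻⁵ × sin 63° = 1.30×10⁻⁴ s⁻¹
In the Southern Hemisphere f is negative: f = −1.30×10⁻⁴ s⁻¹.
Component geostrophic relations (x east, y north):
u_g = −(1/(fρ)) ∂P/∂y,  v_g = (1/(fρ)) ∂P/∂x
u_g = −(−3.3×10⁻³)/(−1.30×10⁻⁴ × 1.07) = −23.7 m/s;  v_g = (−1.2×10⁻³)/(−1.30×10⁻⁴ × 1.07) = 8.63 m/s
|V_g| = √(u_g² + v_g²) = 25.3 m/s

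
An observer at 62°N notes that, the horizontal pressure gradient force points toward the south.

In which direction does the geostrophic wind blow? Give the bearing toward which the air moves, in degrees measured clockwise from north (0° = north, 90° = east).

The pressure-gradient force points toward the south (bearing 180°).
Geostrophic balance: in the Northern Hemisphere the Coriolis force deflects motion to the right, so the geostrophic wind blows 90° to the right of the pressure-gradient force (low pressure on the left).
Rotating 180° by 90° clockwise gives 270° — the wind blows toward the west.

270°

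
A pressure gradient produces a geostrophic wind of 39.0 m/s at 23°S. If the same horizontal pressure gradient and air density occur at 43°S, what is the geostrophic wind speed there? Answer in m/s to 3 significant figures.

22.3 m/s

With the same pressure gradient and density, V_g ∝ 1/f ∝ 1/sin φ.
V₂ = V₁ · sin φ₁ / sin φ₂ = 39.0 × sin 23° / sin 43°
V₂ = 39.0 × 0.3907/0.6820 = 22.3 m/s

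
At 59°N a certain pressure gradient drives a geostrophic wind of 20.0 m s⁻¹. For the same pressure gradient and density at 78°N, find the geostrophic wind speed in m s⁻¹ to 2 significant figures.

With the same pressure gradient and density, V_g ∝ 1/f ∝ 1/sin φ.
V₂ = V₁ · sin φ₁ / sin φ₂ = 20.0 × sin 59° / sin 78°
V₂ = 20.0 × 0.8572/0.9781 = 18 m s⁻¹

18 m s⁻¹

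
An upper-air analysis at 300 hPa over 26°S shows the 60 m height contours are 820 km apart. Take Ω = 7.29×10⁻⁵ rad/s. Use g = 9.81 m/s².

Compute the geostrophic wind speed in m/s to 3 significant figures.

11.2 m/s

Coriolis parameter at 26°S:
f = 2Ω sin φ = 2 × 7.29×10⁻⁵ × sin 26° = 6.39×10⁻⁵ s⁻¹
Height gradient: |∂Z/∂n| = 60 m / 820000 m = 7.32×10⁻⁵
On a pressure surface, geostrophic balance gives V_g = (g/f)|∂Z/∂n|:
V_g = 9.81 × 7.32×10⁻⁵ / 6.39×10⁻⁵ = 11.2 m/s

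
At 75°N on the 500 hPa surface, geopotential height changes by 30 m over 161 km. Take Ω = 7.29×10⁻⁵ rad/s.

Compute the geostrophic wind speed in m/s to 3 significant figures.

Coriolis parameter at 75°N:
f = 2Ω sin φ = 2 × 7.29×10⁻⁵ × sin 75° = 1.41×10⁻⁴ s⁻¹
Height gradient: |∂Z/∂n| = 30 m / 161000 m = 1.86×10⁻⁴
On a pressure surface, geostrophic balance gives V_g = (g/f)|∂Z/∂n|:
V_g = 9.81 × 1.86×10⁻⁴ / 1.41×10⁻⁴ = 13.0 m/s

13.0 m/s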